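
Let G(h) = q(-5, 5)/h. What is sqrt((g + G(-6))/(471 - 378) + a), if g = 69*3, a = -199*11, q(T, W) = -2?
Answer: I*sqrt(18913379)/93 ≈ 46.763*I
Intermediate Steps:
a = -2189
g = 207
G(h) = -2/h
sqrt((g + G(-6))/(471 - 378) + a) = sqrt((207 - 2/(-6))/(471 - 378) - 2189) = sqrt((207 - 2*(-1/6))/93 - 2189) = sqrt((207 + 1/3)*(1/93) - 2189) = sqrt((622/3)*(1/93) - 2189) = sqrt(622/279 - 2189) = sqrt(-610109/279) = I*sqrt(18913379)/93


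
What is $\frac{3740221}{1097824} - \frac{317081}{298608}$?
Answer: $\frac{48047548789}{20488689312} \approx 2.3451$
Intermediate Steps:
$\frac{3740221}{1097824} - \frac{317081}{298608} = \frac{48047548789}{20488689312}$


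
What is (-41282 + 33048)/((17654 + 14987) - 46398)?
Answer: 8234/13757 ≈ 0.59853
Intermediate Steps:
(-41282 + 33048)/((17654 + 14987) - 46398) = -8234/(32641 - 46398) = -8234/(-13757) = -8234*(-1/13757) = 8234/13757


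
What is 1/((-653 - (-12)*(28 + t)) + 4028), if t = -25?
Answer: 1/3411 ≈ 0.00029317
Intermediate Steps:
1/((-653 - (-12)*(28 + t)) + 4028) = 1/((-653 - (-12)*(28 - 25)) + 4028) = 1/((-653 - (-12)*3) + 4028) = 1/((-653 - 1*(-36)) + 4028) = 1/((-653 + 36) + 4028) = 1/(-617 + 4028) = 1/3411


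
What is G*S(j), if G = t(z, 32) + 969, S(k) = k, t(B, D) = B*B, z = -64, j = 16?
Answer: 81040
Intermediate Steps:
t(B, D) = B²
G = 5065 (G = (-64)² + 969 = 4096 + 969 = 5065)
G*S(j) = 5065*16 = 81040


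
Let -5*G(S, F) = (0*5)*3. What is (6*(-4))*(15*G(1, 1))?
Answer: 0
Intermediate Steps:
G(S, F) = 0 (G(S, F) = -0*5*3/5 = -0*3 = -⅕*0 = 0)
(6*(-4))*(15*G(1, 1)) = (6*(-4))*(15*0) = -24*0 = 0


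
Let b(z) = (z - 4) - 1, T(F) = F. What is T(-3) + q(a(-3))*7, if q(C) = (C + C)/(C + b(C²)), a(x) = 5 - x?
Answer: -89/67 ≈ -1.3284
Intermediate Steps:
b(z) = -5 + z (b(z) = (-4 + z) - 1 = -5 + z)
q(C) = 2*C/(-5 + C + C²) (q(C) = (C + C)/(C + (-5 + C²)) = (2*C)/(-5 + C + C²) = 2*C/(-5 + C + C²))
T(-3) + q(a(-3))*7 = -3 + (2*(5 - 1*(-3))/(-5 + (5 - 1*(-3)) + (5 - 1*(-3))²))*7 = -3 + (2*(5 + 3)/(-5 + (5 + 3) + (5 + 3)²))*7 = -3 + (2*8/(-5 + 8 + 8²))*7 = -3 + (2*8/(-5 + 8 + 64))*7 = -3 + (2*8/67)*7 = -3 + (2*8*(1/67))*7 = -3 + (16/67)*7 = -3 + 112/67 = -89/67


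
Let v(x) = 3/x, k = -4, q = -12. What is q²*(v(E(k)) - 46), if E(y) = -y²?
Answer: -6651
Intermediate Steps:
q²*(v(E(k)) - 46) = (-12)²*(3/((-1*(-4)²)) - 46) = 144*(3/((-1*16)) - 46) = 144*(3/(-16) - 46) = 144*(3*(-1/16) - 46) = 144*(-3/16 - 46) = 144*(-739/16) = -6651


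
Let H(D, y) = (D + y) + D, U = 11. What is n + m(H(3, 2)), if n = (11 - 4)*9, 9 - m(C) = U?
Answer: 61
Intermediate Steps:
H(D, y) = y + 2*D
m(C) = -2 (m(C) = 9 - 1*11 = 9 - 11 = -2)
n = 63 (n = 7*9 = 63)
n + m(H(3, 2)) = 63 - 2 = 61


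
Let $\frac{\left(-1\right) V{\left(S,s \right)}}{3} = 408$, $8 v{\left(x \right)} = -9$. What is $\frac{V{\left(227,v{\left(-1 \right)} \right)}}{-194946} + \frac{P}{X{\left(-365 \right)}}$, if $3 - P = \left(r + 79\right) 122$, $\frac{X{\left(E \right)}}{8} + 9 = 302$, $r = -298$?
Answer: $\frac{868670187}{76158904} \approx 11.406$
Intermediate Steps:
$X{\left(E \right)} = 2344$ ($X{\left(E \right)} = -72 + 8 \cdot 302 = -72 + 2416 = 2344$)
$v{\left(x \right)} = - \frac{9}{8}$ ($v{\left(x \right)} = \frac{1}{8} \left(-9\right) = - \frac{9}{8}$)
$V{\left(S,s \right)} = -1224$ ($V{\left(S,s \right)} = \left(-3\right) 408 = -1224$)
$P = 26721$ ($P = 3 - \left(-298 + 79\right) 122 = 3 - \left(-219\right) 122 = 3 - -26718 = 3 + 26718 = 26721$)
$\frac{V{\left(227,v{\left(-1 \right)} \right)}}{-194946} + \frac{P}{X{\left(-365 \right)}} = - \frac{1224}{-194946} + \frac{26721}{2344} = \left(-1224\right) \left(- \frac{1}{194946}\right) + 26721 \cdot \frac{1}{2344} = \frac{204}{32491} + \frac{26721}{2344} = \frac{868670187}{76158904}$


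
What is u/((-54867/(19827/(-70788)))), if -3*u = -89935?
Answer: 198126805/1294641732 ≈ 0.15304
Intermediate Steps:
u = 89935/3 (u = -1/3*(-89935) = 89935/3 ≈ 29978.)
u/((-54867/(19827/(-70788)))) = 89935/(3*((-54867/(19827/(-70788))))) = 89935/(3*((-54867/(19827*(-1/70788))))) = 89935/(3*((-54867/(-6609/23596)))) = 89935/(3*((-54867*(-23596/6609)))) = 89935/(3*(431547244/2203)) = (89935/3)*(2203/431547244) = 198126805/1294641732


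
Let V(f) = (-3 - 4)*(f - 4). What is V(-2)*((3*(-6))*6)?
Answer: -4536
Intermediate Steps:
V(f) = 28 - 7*f (V(f) = -7*(-4 + f) = 28 - 7*f)
V(-2)*((3*(-6))*6) = (28 - 7*(-2))*((3*(-6))*6) = (28 + 14)*(-18*6) = 42*(-108) = -4536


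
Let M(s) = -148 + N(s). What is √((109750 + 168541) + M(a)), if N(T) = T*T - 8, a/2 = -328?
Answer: 3*√78719 ≈ 841.71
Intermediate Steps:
a = -656 (a = 2*(-328) = -656)
N(T) = -8 + T² (N(T) = T² - 8 = -8 + T²)
M(s) = -156 + s² (M(s) = -148 + (-8 + s²) = -156 + s²)
√((109750 + 168541) + M(a)) = √((109750 + 168541) + (-156 + (-656)²)) = √(278291 + (-156 + 430336)) = √(278291 + 430180) = √708471 = 3*√78719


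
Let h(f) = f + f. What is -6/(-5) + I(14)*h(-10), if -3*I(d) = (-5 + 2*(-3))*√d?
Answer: 6/5 - 220*√14/3 ≈ -273.19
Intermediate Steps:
I(d) = 11*√d/3 (I(d) = -(-5 + 2*(-3))*√d/3 = -(-5 - 6)*√d/3 = -(-11)*√d/3 = 11*√d/3)
h(f) = 2*f
-6/(-5) + I(14)*h(-10) = -6/(-5) + (11*√14/3)*(2*(-10)) = -6*(-⅕) + (11*√14/3)*(-20) = 6/5 - 220*√14/3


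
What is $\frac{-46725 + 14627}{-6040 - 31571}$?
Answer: $\frac{32098}{37611} \approx 0.85342$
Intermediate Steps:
$\frac{-46725 + 14627}{-6040 - 31571} = - \frac{32098}{-37611} = \left(-32098\right) \left(- \frac{1}{37611}\right) = \frac{32098}{37611}$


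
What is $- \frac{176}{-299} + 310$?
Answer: $\frac{92866}{299} \approx 310.59$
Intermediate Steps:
$- \frac{176}{-299} + 310 = \left(-176\right) \left(- \frac{1}{299}\right) + 310 = \frac{176}{299} + 310 = \frac{92866}{299}$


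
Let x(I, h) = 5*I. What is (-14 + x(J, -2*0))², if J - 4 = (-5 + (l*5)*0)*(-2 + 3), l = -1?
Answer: 361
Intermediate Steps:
J = -1 (J = 4 + (-5 - 1*5*0)*(-2 + 3) = 4 + (-5 - 5*0)*1 = 4 + (-5 + 0)*1 = 4 - 5*1 = 4 - 5 = -1)
(-14 + x(J, -2*0))² = (-14 + 5*(-1))² = (-14 - 5)² = (-19)² = 361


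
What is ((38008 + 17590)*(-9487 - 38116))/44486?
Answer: -1323315797/22243 ≈ -59494.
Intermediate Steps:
((38008 + 17590)*(-9487 - 38116))/44486 = (55598*(-47603))*(1/44486) = -2646631594*1/44486 = -1323315797/22243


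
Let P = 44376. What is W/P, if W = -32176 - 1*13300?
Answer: -11369/11094 ≈ -1.0248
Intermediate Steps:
W = -45476 (W = -32176 - 13300 = -45476)
W/P = -45476/44376 = -45476*1/44376 = -11369/11094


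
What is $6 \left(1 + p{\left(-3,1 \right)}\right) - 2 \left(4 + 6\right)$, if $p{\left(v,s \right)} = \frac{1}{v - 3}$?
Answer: $-15$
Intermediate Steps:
$p{\left(v,s \right)} = \frac{1}{-3 + v}$
$6 \left(1 + p{\left(-3,1 \right)}\right) - 2 \left(4 + 6\right) = 6 \left(1 + \frac{1}{-3 - 3}\right) - 2 \left(4 + 6\right) = 6 \left(1 + \frac{1}{-6}\right) - 20 = 6 \left(1 - \frac{1}{6}\right) - 20 = 6 \cdot \frac{5}{6} - 20 = 5 - 20 = -15$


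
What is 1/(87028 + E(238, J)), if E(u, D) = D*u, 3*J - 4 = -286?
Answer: 1/64656 ≈ 1.5466e-5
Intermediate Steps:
J = -94 (J = 4/3 + (1/3)*(-286) = 4/3 - 286/3 = -94)
1/(87028 + E(238, J)) = 1/(87028 - 94*238) = 1/(87028 - 22372) = 1/64656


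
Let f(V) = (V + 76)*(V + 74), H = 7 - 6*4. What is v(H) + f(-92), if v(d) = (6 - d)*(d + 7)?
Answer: 58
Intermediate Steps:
H = -17 (H = 7 - 24 = -17)
v(d) = (6 - d)*(7 + d)
f(V) = (74 + V)*(76 + V) (f(V) = (76 + V)*(74 + V) = (74 + V)*(76 + V))
v(H) + f(-92) = (42 - 1*(-17) - 1*(-17)²) + (5624 + (-92)² + 150*(-92)) = (42 + 17 - 1*289) + (5624 + 8464 - 13800) = (42 + 17 - 289) + 288 = -230 + 288 = 58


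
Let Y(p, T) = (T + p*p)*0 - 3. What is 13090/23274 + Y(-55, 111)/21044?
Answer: 137698069/244889028 ≈ 0.56229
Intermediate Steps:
Y(p, T) = -3 (Y(p, T) = (T + p²)*0 - 3 = 0 - 3 = -3)
13090/23274 + Y(-55, 111)/21044 = 13090/23274 - 3/21044 = 13090*(1/23274) - 3*1/21044 = 6545/11637 - 3/21044 = 137698069/244889028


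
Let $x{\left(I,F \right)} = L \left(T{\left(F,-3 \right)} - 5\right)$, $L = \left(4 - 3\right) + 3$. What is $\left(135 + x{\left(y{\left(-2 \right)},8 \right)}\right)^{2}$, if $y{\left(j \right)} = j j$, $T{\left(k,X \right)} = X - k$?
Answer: $5041$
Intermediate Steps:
$y{\left(j \right)} = j^{2}$
$L = 4$ ($L = 1 + 3 = 4$)
$x{\left(I,F \right)} = -32 - 4 F$ ($x{\left(I,F \right)} = 4 \left(\left(-3 - F\right) - 5\right) = 4 \left(-8 - F\right) = -32 - 4 F$)
$\left(135 + x{\left(y{\left(-2 \right)},8 \right)}\right)^{2} = \left(135 - 64\right)^{2} = 71^{2} = 5041$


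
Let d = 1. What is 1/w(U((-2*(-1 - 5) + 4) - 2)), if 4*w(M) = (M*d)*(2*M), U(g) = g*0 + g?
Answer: 1/98 ≈ 0.010204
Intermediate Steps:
U(g) = g (U(g) = 0 + g = g)
w(M) = M**2/2 (w(M) = ((M*1)*(2*M))/4 = (M*(2*M))/4 = (2*M**2)/4 = M**2/2)
1/w(U((-2*(-1 - 5) + 4) - 2)) = 1/(((-2*(-1 - 5) + 4) - 2)**2/2) = 1/(((-2*(-6) + 4) - 2)**2/2) = 1/(((12 + 4) - 2)**2/2) = 1/((16 - 2)**2/2) = 1/((1/2)*14**2) = 1/((1/2)*196) = 1/98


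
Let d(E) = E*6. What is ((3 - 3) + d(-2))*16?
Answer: -192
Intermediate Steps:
d(E) = 6*E
((3 - 3) + d(-2))*16 = ((3 - 3) + 6*(-2))*16 = (0 - 12)*16 = -12*16 = -192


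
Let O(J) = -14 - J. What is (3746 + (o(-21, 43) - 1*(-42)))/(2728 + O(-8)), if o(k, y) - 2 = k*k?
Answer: 4231/2722 ≈ 1.5544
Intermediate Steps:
o(k, y) = 2 + k**2 (o(k, y) = 2 + k*k = 2 + k**2)
(3746 + (o(-21, 43) - 1*(-42)))/(2728 + O(-8)) = (3746 + ((2 + (-21)**2) - 1*(-42)))/(2728 + (-14 - 1*(-8))) = (3746 + ((2 + 441) + 42))/(2728 + (-14 + 8)) = (3746 + (443 + 42))/(2728 - 6) = (3746 + 485)/2722 = 4231*(1/2722) = 4231/2722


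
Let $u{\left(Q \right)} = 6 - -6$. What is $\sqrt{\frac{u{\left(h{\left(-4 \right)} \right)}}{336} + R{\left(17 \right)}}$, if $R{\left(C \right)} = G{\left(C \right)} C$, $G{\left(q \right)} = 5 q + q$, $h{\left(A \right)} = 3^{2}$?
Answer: $\frac{\sqrt{339871}}{14} \approx 41.642$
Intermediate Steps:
$h{\left(A \right)} = 9$
$u{\left(Q \right)} = 12$ ($u{\left(Q \right)} = 6 + 6 = 12$)
$G{\left(q \right)} = 6 q$
$R{\left(C \right)} = 6 C^{2}$ ($R{\left(C \right)} = 6 C C = 6 C^{2}$)
$\sqrt{\frac{u{\left(h{\left(-4 \right)} \right)}}{336} + R{\left(17 \right)}} = \sqrt{\frac{12}{336} + 6 \cdot 17^{2}} = \sqrt{12 \cdot \frac{1}{336} + 6 \cdot 289} = \sqrt{\frac{1}{28} + 1734} = \sqrt{\frac{48553}{28}} = \frac{\sqrt{339871}}{14}$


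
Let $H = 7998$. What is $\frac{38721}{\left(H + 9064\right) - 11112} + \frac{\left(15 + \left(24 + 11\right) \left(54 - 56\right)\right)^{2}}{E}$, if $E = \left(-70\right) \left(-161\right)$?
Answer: $\frac{3245603}{478975} \approx 6.7761$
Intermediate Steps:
$E = 11270$
$\frac{38721}{\left(H + 9064\right) - 11112} + \frac{\left(15 + \left(24 + 11\right) \left(54 - 56\right)\right)^{2}}{E} = \frac{38721}{\left(7998 + 9064\right) - 11112} + \frac{\left(15 + \left(24 + 11\right) \left(54 - 56\right)\right)^{2}}{11270} = \frac{38721}{17062 - 11112} + \left(15 + 35 \left(-2\right)\right)^{2} \cdot \frac{1}{11270} = \frac{38721}{5950} + \left(15 - 70\right)^{2} \cdot \frac{1}{11270} = 38721 \cdot \frac{1}{5950} + \left(-55\right)^{2} \cdot \frac{1}{11270} = \frac{38721}{5950} + 3025 \cdot \frac{1}{11270} = \frac{38721}{5950} + \frac{605}{2254} = \frac{3245603}{478975}$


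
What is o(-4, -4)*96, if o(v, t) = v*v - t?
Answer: 1920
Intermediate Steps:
o(v, t) = v² - t
o(-4, -4)*96 = ((-4)² - 1*(-4))*96 = (16 + 4)*96 = 20*96 = 1920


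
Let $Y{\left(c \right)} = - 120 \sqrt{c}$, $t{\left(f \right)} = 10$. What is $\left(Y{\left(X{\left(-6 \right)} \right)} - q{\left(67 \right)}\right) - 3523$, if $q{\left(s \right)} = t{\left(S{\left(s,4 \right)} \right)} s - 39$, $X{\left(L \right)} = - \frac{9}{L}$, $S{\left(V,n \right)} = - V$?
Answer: $-4154 - 60 \sqrt{6} \approx -4301.0$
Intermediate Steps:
$q{\left(s \right)} = -39 + 10 s$ ($q{\left(s \right)} = 10 s - 39 = -39 + 10 s$)
$\left(Y{\left(X{\left(-6 \right)} \right)} - q{\left(67 \right)}\right) - 3523 = \left(- 120 \sqrt{- \frac{9}{-6}} - \left(-39 + 10 \cdot 67\right)\right) - 3523 = \left(- 120 \sqrt{\left(-9\right) \left(- \frac{1}{6}\right)} - \left(-39 + 670\right)\right) - 3523 = \left(- 120 \sqrt{\frac{3}{2}} - 631\right) - 3523 = \left(- 120 \frac{\sqrt{6}}{2} - 631\right) - 3523 = \left(- 60 \sqrt{6} - 631\right) - 3523 = \left(-631 - 60 \sqrt{6}\right) - 3523 = -4154 - 60 \sqrt{6}$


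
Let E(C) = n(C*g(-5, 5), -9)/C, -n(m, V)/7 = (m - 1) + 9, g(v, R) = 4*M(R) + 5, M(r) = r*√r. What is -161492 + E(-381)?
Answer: -61541731/381 - 140*√5 ≈ -1.6184e+5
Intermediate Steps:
M(r) = r^(3/2)
g(v, R) = 5 + 4*R^(3/2) (g(v, R) = 4*R^(3/2) + 5 = 5 + 4*R^(3/2))
n(m, V) = -56 - 7*m (n(m, V) = -7*((m - 1) + 9) = -7*((-1 + m) + 9) = -7*(8 + m) = -56 - 7*m)
E(C) = (-56 - 7*C*(5 + 20*√5))/C (E(C) = (-56 - 7*C*(5 + 4*5^(3/2)))/C = (-56 - 7*C*(5 + 4*(5*√5)))/C = (-56 - 7*C*(5 + 20*√5))/C)
-161492 + E(-381) = -161492 + (-35 - 140*√5 - 56/(-381)) = -161492 + (-35 - 140*√5 - 56*(-1/381)) = -161492 + (-35 - 140*√5 + 56/381) = -161492 + (-13279/381 - 140*√5) = -61541731/381 - 140*√5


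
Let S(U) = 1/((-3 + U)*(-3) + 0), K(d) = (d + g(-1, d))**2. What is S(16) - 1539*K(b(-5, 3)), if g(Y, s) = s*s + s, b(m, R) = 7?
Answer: -238223350/39 ≈ -6.1083e+6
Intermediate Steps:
g(Y, s) = s + s**2 (g(Y, s) = s**2 + s = s + s**2)
K(d) = (d + d*(1 + d))**2
S(U) = 1/(9 - 3*U) (S(U) = 1/((9 - 3*U) + 0) = 1/(9 - 3*U))
S(16) - 1539*K(b(-5, 3)) = -1/(-9 + 3*16) - 1539*7**2*(2 + 7)**2 = -1/(-9 + 48) - 75411*9**2 = -1/39 - 75411*81 = -1*1/39 - 1539*3969 = -1/39 - 6108291 = -238223350/39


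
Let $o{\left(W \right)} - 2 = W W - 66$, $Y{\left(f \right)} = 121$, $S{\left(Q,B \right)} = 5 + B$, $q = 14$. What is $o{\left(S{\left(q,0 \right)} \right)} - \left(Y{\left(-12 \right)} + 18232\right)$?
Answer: $-18392$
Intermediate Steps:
$o{\left(W \right)} = -64 + W^{2}$ ($o{\left(W \right)} = 2 + \left(W W - 66\right) = 2 + \left(W^{2} - 66\right) = 2 + \left(-66 + W^{2}\right) = -64 + W^{2}$)
$o{\left(S{\left(q,0 \right)} \right)} - \left(Y{\left(-12 \right)} + 18232\right) = \left(-64 + \left(5 + 0\right)^{2}\right) - \left(121 + 18232\right) = \left(-64 + 5^{2}\right) - 18353 = \left(-64 + 25\right) - 18353 = -39 - 18353 = -18392$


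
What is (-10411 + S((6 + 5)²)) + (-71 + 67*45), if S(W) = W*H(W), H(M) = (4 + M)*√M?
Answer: 158908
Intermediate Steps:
H(M) = √M*(4 + M)
S(W) = W^(3/2)*(4 + W) (S(W) = W*(√W*(4 + W)) = W^(3/2)*(4 + W))
(-10411 + S((6 + 5)²)) + (-71 + 67*45) = (-10411 + ((6 + 5)²)^(3/2)*(4 + (6 + 5)²)) + (-71 + 67*45) = (-10411 + (11²)^(3/2)*(4 + 11²)) + (-71 + 3015) = (-10411 + 121^(3/2)*(4 + 121)) + 2944 = (-10411 + 1331*125) + 2944 = (-10411 + 166375) + 2944 = 155964 + 2944 = 158908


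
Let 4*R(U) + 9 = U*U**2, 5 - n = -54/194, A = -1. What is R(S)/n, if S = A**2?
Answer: -97/256 ≈ -0.37891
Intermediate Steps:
S = 1 (S = (-1)**2 = 1)
n = 512/97 (n = 5 - (-54)/194 = 5 - 1*(-27/97) = 5 + 27/97 = 512/97 ≈ 5.2784)
R(U) = -9/4 + U**3/4 (R(U) = -9/4 + (U*U**2)/4 = -9/4 + U**3/4)
R(S)/n = (-9/4 + (1/4)*1**3)/(512/97) = (-9/4 + (1/4)*1)*(97/512) = (-9/4 + 1/4)*(97/512) = -2*97/512 = -97/256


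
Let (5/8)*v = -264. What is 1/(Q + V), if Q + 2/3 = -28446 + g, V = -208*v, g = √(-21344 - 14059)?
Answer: 13367820/794224017019 - 225*I*√35403/794224017019 ≈ 1.6831e-5 - 5.3304e-8*I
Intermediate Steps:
g = I*√35403 (g = √(-35403) = I*√35403 ≈ 188.16*I)
v = -2112/5 (v = (8/5)*(-264) = -2112/5 ≈ -422.40)
V = 439296/5 (V = -208*(-2112/5) = 439296/5 ≈ 87859.)
Q = -85340/3 + I*√35403 (Q = -⅔ + (-28446 + I*√35403) = -85340/3 + I*√35403 ≈ -28447.0 + 188.16*I)
1/(Q + V) = 1/((-85340/3 + I*√35403) + 439296/5) = 1/(891188/15 + I*√35403)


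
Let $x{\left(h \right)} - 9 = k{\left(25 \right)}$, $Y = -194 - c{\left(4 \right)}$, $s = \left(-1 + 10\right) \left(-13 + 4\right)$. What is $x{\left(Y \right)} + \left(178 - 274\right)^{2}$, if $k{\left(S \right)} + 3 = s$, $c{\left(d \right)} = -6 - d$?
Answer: $9141$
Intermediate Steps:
$s = -81$ ($s = 9 \left(-9\right) = -81$)
$Y = -184$ ($Y = -194 - \left(-6 - 4\right) = -194 - -10 = -194 + 10 = -184$)
$k{\left(S \right)} = -84$ ($k{\left(S \right)} = -3 - 81 = -84$)
$x{\left(h \right)} = -75$ ($x{\left(h \right)} = 9 - 84 = -75$)
$x{\left(Y \right)} + \left(178 - 274\right)^{2} = -75 + \left(178 - 274\right)^{2} = -75 + \left(-96\right)^{2} = -75 + 9216 = 9141$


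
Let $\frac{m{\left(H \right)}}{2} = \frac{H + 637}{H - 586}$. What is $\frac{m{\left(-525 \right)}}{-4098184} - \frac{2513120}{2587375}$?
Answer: $- \frac{286061048045772}{294513290919925} \approx -0.9713$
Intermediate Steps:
$m{\left(H \right)} = \frac{2 \left(637 + H\right)}{-586 + H}$ ($m{\left(H \right)} = 2 \frac{H + 637}{H - 586} = 2 \frac{637 + H}{-586 + H} = \frac{2 \left(637 + H\right)}{-586 + H}$)
$\frac{m{\left(-525 \right)}}{-4098184} - \frac{2513120}{2587375} = \frac{2 \frac{1}{-586 - 525} \left(637 - 525\right)}{-4098184} - \frac{2513120}{2587375} = 2 \frac{1}{-1111} \cdot 112 \left(- \frac{1}{4098184}\right) - \frac{502624}{517475} = 2 \left(- \frac{1}{1111}\right) 112 \left(- \frac{1}{4098184}\right) - \frac{502624}{517475} = \left(- \frac{224}{1111}\right) \left(- \frac{1}{4098184}\right) - \frac{502624}{517475} = \frac{28}{569135303} - \frac{502624}{517475} = - \frac{286061048045772}{294513290919925}$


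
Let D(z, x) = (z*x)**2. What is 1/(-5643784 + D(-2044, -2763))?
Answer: 1/31895063851400 ≈ 3.1353e-14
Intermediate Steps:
D(z, x) = x**2*z**2 (D(z, x) = (x*z)**2 = x**2*z**2)
1/(-5643784 + D(-2044, -2763)) = 1/(-5643784 + (-2763)**2*(-2044)**2) = 1/(-5643784 + 7634169*4177936) = 1/(-5643784 + 31895069495184) = 1/31895063851400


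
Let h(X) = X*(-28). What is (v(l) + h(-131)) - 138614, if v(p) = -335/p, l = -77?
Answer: -10390507/77 ≈ -1.3494e+5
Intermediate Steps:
h(X) = -28*X
(v(l) + h(-131)) - 138614 = (-335/(-77) - 28*(-131)) - 138614 = (-335*(-1/77) + 3668) - 138614 = (335/77 + 3668) - 138614 = 282771/77 - 138614 = -10390507/77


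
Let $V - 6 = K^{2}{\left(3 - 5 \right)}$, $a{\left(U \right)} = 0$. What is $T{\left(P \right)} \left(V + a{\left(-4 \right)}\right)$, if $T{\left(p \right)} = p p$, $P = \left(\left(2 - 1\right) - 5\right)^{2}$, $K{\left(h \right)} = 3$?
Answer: $3840$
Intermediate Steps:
$P = 16$ ($P = \left(\left(2 - 1\right) - 5\right)^{2} = \left(1 - 5\right)^{2} = \left(-4\right)^{2} = 16$)
$V = 15$ ($V = 6 + 3^{2} = 6 + 9 = 15$)
$T{\left(p \right)} = p^{2}$
$T{\left(P \right)} \left(V + a{\left(-4 \right)}\right) = 16^{2} \left(15 + 0\right) = 256 \cdot 15 = 3840$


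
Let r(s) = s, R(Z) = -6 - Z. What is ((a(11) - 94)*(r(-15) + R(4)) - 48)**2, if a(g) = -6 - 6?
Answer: 6770404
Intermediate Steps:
a(g) = -12
((a(11) - 94)*(r(-15) + R(4)) - 48)**2 = ((-12 - 94)*(-15 + (-6 - 1*4)) - 48)**2 = (-106*(-15 + (-6 - 4)) - 48)**2 = (-106*(-15 - 10) - 48)**2 = (-106*(-25) - 48)**2 = (2650 - 48)**2 = 2602**2 = 6770404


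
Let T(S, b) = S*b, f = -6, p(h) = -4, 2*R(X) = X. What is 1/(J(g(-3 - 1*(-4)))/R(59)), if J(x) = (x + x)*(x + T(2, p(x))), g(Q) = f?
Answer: 59/336 ≈ 0.17560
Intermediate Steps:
R(X) = X/2
g(Q) = -6
J(x) = 2*x*(-8 + x) (J(x) = (x + x)*(x + 2*(-4)) = (2*x)*(x - 8) = (2*x)*(-8 + x) = 2*x*(-8 + x))
1/(J(g(-3 - 1*(-4)))/R(59)) = 1/((2*(-6)*(-8 - 6))/(((½)*59))) = 1/((2*(-6)*(-14))/(59/2)) = 1/(168*(2/59)) = 1/(336/59) = 59/336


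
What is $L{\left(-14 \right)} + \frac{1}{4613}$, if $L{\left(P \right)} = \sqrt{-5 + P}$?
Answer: $\frac{1}{4613} + i \sqrt{19} \approx 0.00021678 + 4.3589 i$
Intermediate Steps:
$L{\left(-14 \right)} + \frac{1}{4613} = \sqrt{-5 - 14} + \frac{1}{4613} = \sqrt{-19} + \frac{1}{4613} = i \sqrt{19} + \frac{1}{4613} = \frac{1}{4613} + i \sqrt{19}$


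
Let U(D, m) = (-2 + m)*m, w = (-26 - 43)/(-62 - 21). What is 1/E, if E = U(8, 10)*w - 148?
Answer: -83/6764 ≈ -0.012271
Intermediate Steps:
w = 69/83 (w = -69/(-83) = -69*(-1/83) = 69/83 ≈ 0.83133)
U(D, m) = m*(-2 + m)
E = -6764/83 (E = (10*(-2 + 10))*(69/83) - 148 = (10*8)*(69/83) - 148 = 80*(69/83) - 148 = 5520/83 - 148 = -6764/83 ≈ -81.494)
1/E = 1/(-6764/83) = -83/6764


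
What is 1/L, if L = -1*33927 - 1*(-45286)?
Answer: 1/11359 ≈ 8.8036e-5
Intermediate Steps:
L = 11359 (L = -33927 + 45286 = 11359)
1/L = 1/11359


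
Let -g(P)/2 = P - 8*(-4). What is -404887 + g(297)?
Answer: -405545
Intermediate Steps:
g(P) = -64 - 2*P (g(P) = -2*(P - 8*(-4)) = -2*(P + 32) = -2*(32 + P) = -64 - 2*P)
-404887 + g(297) = -404887 + (-64 - 2*297) = -404887 + (-64 - 594) = -404887 - 658 = -405545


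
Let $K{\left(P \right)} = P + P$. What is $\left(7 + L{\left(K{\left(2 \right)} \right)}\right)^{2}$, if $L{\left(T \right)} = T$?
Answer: $121$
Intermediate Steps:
$K{\left(P \right)} = 2 P$
$\left(7 + L{\left(K{\left(2 \right)} \right)}\right)^{2} = \left(7 + 2 \cdot 2\right)^{2} = \left(7 + 4\right)^{2} = 11^{2} = 121$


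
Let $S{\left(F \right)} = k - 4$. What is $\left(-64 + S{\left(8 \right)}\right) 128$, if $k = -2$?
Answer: $-8960$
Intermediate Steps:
$S{\left(F \right)} = -6$ ($S{\left(F \right)} = -2 - 4 = -6$)
$\left(-64 + S{\left(8 \right)}\right) 128 = \left(-64 - 6\right) 128 = \left(-70\right) 128 = -8960$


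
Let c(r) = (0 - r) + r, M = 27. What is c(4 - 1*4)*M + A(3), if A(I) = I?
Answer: 3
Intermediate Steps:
c(r) = 0 (c(r) = -r + r = 0)
c(4 - 1*4)*M + A(3) = 0*27 + 3 = 0 + 3 = 3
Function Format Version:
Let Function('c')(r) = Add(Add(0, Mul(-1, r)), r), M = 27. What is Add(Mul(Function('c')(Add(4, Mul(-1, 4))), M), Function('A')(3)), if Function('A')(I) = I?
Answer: 3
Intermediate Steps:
Function('c')(r) = 0 (Function('c')(r) = Add(Mul(-1, r), r) = 0)
Add(Mul(Function('c')(Add(4, Mul(-1, 4))), M), Function('A')(3)) = Add(Mul(0, 27), 3) = Add(0, 3) = 3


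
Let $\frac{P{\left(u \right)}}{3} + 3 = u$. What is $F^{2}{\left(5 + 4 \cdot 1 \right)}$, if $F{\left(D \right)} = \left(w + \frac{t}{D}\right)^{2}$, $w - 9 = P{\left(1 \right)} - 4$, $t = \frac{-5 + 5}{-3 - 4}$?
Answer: $1$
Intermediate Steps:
$P{\left(u \right)} = -9 + 3 u$
$t = 0$ ($t = \frac{0}{-7} = 0 \left(- \frac{1}{7}\right) = 0$)
$w = -1$ ($w = 9 + \left(\left(-9 + 3 \cdot 1\right) - 4\right) = 9 + \left(\left(-9 + 3\right) - 4\right) = 9 - 10 = -1$)
$F{\left(D \right)} = 1$ ($F{\left(D \right)} = \left(-1 + \frac{0}{D}\right)^{2} = \left(-1 + 0\right)^{2} = \left(-1\right)^{2} = 1$)
$F^{2}{\left(5 + 4 \cdot 1 \right)} = 1^{2} = 1$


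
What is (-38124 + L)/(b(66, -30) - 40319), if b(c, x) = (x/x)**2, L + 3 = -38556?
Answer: 76683/40318 ≈ 1.9020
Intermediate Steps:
L = -38559 (L = -3 - 38556 = -38559)
b(c, x) = 1 (b(c, x) = 1**2 = 1)
(-38124 + L)/(b(66, -30) - 40319) = (-38124 - 38559)/(1 - 40319) = -76683/(-40318) = -76683*(-1/40318) = 76683/40318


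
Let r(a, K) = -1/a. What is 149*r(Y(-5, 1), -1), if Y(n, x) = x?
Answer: -149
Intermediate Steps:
149*r(Y(-5, 1), -1) = 149*(-1/1) = 149*(-1*1) = 149*(-1) = -149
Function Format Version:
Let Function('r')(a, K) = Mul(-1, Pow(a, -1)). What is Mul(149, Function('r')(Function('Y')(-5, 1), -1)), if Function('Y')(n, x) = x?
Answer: -149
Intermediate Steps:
Mul(149, Function('r')(Function('Y')(-5, 1), -1)) = Mul(149, Mul(-1, Pow(1, -1))) = Mul(149, Mul(-1, 1)) = Mul(149, -1) = -149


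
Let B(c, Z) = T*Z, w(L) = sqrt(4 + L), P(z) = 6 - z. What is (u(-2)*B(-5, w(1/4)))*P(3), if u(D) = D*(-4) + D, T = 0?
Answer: 0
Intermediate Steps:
u(D) = -3*D (u(D) = -4*D + D = -3*D)
B(c, Z) = 0 (B(c, Z) = 0*Z = 0)
(u(-2)*B(-5, w(1/4)))*P(3) = (-3*(-2)*0)*(6 - 1*3) = (6*0)*(6 - 3) = 0*3 = 0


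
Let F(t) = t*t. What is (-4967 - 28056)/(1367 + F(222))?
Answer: -33023/50651 ≈ -0.65197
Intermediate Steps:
F(t) = t²
(-4967 - 28056)/(1367 + F(222)) = (-4967 - 28056)/(1367 + 222²) = -33023/(1367 + 49284) = -33023/50651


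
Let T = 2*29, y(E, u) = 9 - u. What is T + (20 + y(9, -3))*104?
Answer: 3386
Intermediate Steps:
T = 58
T + (20 + y(9, -3))*104 = 58 + (20 + (9 - 1*(-3)))*104 = 58 + (20 + (9 + 3))*104 = 58 + (20 + 12)*104 = 58 + 32*104 = 58 + 3328 = 3386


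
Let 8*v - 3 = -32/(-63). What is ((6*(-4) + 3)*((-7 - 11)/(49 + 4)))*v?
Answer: 663/212 ≈ 3.1274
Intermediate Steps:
v = 221/504 (v = 3/8 + (-32/(-63))/8 = 3/8 + (-32*(-1/63))/8 = 3/8 + (1/8)*(32/63) = 3/8 + 4/63 = 221/504 ≈ 0.43849)
((6*(-4) + 3)*((-7 - 11)/(49 + 4)))*v = ((6*(-4) + 3)*((-7 - 11)/(49 + 4)))*(221/504) = ((-24 + 3)*(-18/53))*(221/504) = -(-378)/53*(221/504) = -21*(-18/53)*(221/504) = (378/53)*(221/504) = 663/212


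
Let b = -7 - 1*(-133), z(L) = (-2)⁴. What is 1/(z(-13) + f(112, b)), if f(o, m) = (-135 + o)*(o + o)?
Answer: -1/5136 ≈ -0.00019470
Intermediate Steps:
z(L) = 16
b = 126 (b = -7 + 133 = 126)
f(o, m) = 2*o*(-135 + o) (f(o, m) = (-135 + o)*(2*o) = 2*o*(-135 + o))
1/(z(-13) + f(112, b)) = 1/(16 + 2*112*(-135 + 112)) = 1/(16 + 2*112*(-23)) = 1/(16 - 5152) = 1/(-5136) = -1/5136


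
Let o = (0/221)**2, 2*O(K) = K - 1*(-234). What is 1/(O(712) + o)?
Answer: 1/473 ≈ 0.0021142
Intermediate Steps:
O(K) = 117 + K/2 (O(K) = (K - 1*(-234))/2 = (K + 234)/2 = (234 + K)/2 = 117 + K/2)
o = 0 (o = (0*(1/221))**2 = 0**2 = 0)
1/(O(712) + o) = 1/((117 + (1/2)*712) + 0) = 1/((117 + 356) + 0) = 1/(473 + 0) = 1/473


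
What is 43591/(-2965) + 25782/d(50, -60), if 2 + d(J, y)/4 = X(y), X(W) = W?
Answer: -43627099/367660 ≈ -118.66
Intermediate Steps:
d(J, y) = -8 + 4*y
43591/(-2965) + 25782/d(50, -60) = 43591/(-2965) + 25782/(-8 + 4*(-60)) = 43591*(-1/2965) + 25782/(-8 - 240) = -43591/2965 + 25782/(-248) = -43591/2965 + 25782*(-1/248) = -43591/2965 - 12891/124 = -43627099/367660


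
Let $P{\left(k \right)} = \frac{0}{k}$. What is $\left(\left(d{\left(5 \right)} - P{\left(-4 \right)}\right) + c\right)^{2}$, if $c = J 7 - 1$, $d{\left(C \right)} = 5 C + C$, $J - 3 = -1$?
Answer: $1849$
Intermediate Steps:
$J = 2$ ($J = 3 - 1 = 2$)
$P{\left(k \right)} = 0$
$d{\left(C \right)} = 6 C$
$c = 13$ ($c = 2 \cdot 7 - 1 = 14 - 1 = 13$)
$\left(\left(d{\left(5 \right)} - P{\left(-4 \right)}\right) + c\right)^{2} = \left(\left(6 \cdot 5 - 0\right) + 13\right)^{2} = \left(\left(30 + 0\right) + 13\right)^{2} = \left(30 + 13\right)^{2} = 43^{2} = 1849$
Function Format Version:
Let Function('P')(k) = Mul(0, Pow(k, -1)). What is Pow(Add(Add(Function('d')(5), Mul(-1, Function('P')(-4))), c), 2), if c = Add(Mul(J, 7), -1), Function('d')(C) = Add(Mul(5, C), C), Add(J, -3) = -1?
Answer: 1849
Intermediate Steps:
J = 2 (J = Add(3, -1) = 2)
Function('P')(k) = 0
Function('d')(C) = Mul(6, C)
c = 13 (c = Add(Mul(2, 7), -1) = Add(14, -1) = 13)
Pow(Add(Add(Function('d')(5), Mul(-1, Function('P')(-4))), c), 2) = Pow(Add(Add(Mul(6, 5), Mul(-1, 0)), 13), 2) = Pow(Add(Add(30, 0), 13), 2) = Pow(Add(30, 13), 2) = Pow(43, 2) = 1849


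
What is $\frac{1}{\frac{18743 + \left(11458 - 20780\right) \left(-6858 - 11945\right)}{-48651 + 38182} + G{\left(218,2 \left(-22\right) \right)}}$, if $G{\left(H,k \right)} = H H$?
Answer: $\frac{10469}{322228447} \approx 3.2489 \cdot 10^{-5}$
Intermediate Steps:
$G{\left(H,k \right)} = H^{2}$
$\frac{1}{\frac{18743 + \left(11458 - 20780\right) \left(-6858 - 11945\right)}{-48651 + 38182} + G{\left(218,2 \left(-22\right) \right)}} = \frac{1}{\frac{18743 + \left(11458 - 20780\right) \left(-6858 - 11945\right)}{-48651 + 38182} + 218^{2}} = \frac{1}{\frac{18743 - -175281566}{-10469} + 47524} = \frac{1}{\left(18743 + 175281566\right) \left(- \frac{1}{10469}\right) + 47524} = \frac{1}{175300309 \left(- \frac{1}{10469}\right) + 47524} = \frac{1}{- \frac{175300309}{10469} + 47524} = \frac{1}{\frac{322228447}{10469}} = \frac{10469}{322228447}$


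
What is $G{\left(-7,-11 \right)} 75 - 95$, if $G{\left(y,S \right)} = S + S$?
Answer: $-1745$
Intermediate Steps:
$G{\left(y,S \right)} = 2 S$
$G{\left(-7,-11 \right)} 75 - 95 = 2 \left(-11\right) 75 - 95 = \left(-22\right) 75 - 95 = -1650 - 95 = -1745$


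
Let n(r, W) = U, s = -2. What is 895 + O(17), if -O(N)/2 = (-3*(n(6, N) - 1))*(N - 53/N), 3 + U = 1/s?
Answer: 8843/17 ≈ 520.18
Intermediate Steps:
U = -7/2 (U = -3 + 1/(-2) = -3 - ½ = -7/2 ≈ -3.5000)
n(r, W) = -7/2
O(N) = -27*N + 1431/N (O(N) = -2*(-3*(-7/2 - 1))*(N - 53/N) = -2*(-3*(-9/2))*(N - 53/N) = -27*(N - 53/N) = -2*(-1431/(2*N) + 27*N/2) = -27*N + 1431/N)
895 + O(17) = 895 + (-27*17 + 1431/17) = 895 + (-459 + 1431*(1/17)) = 895 + (-459 + 1431/17) = 895 - 6372/17 = 8843/17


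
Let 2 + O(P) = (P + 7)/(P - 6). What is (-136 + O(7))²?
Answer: 15376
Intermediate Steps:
O(P) = -2 + (7 + P)/(-6 + P) (O(P) = -2 + (P + 7)/(P - 6) = -2 + (7 + P)/(-6 + P))
(-136 + O(7))² = (-136 + (19 - 1*7)/(-6 + 7))² = (-136 + (19 - 7)/1)² = (-136 + 1*12)² = (-136 + 12)² = (-124)² = 15376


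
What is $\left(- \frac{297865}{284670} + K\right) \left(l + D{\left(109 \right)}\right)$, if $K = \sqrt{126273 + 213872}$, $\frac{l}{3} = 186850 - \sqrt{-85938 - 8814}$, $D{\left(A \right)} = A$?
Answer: $\frac{\left(-59573 + 56934 \sqrt{340145}\right) \left(560659 - 36 i \sqrt{658}\right)}{56934} \approx 3.264 \cdot 10^{8} - 5.3761 \cdot 10^{5} i$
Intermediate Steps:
$l = 560550 - 36 i \sqrt{658}$ ($l = 3 \left(186850 - \sqrt{-85938 - 8814}\right) = 3 \left(186850 - \sqrt{-94752}\right) = 3 \left(186850 - 12 i \sqrt{658}\right) = 560550 - 36 i \sqrt{658} \approx 5.6055 \cdot 10^{5} - 923.45 i$)
$K = \sqrt{340145} \approx 583.22$
$\left(- \frac{297865}{284670} + K\right) \left(l + D{\left(109 \right)}\right) = \left(- \frac{297865}{284670} + \sqrt{340145}\right) \left(\left(560550 - 36 i \sqrt{658}\right) + 109\right) = \left(\left(-297865\right) \frac{1}{284670} + \sqrt{340145}\right) \left(560659 - 36 i \sqrt{658}\right) = \left(- \frac{59573}{56934} + \sqrt{340145}\right) \left(560659 - 36 i \sqrt{658}\right) = \left(560659 - 36 i \sqrt{658}\right) \left(- \frac{59573}{56934} + \sqrt{340145}\right)$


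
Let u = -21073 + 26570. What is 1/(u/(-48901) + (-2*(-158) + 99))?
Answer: 48901/20288418 ≈ 0.0024103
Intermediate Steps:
u = 5497
1/(u/(-48901) + (-2*(-158) + 99)) = 1/(5497/(-48901) + (-2*(-158) + 99)) = 1/(5497*(-1/48901) + (316 + 99)) = 1/(-5497/48901 + 415) = 1/(20288418/48901) = 48901/20288418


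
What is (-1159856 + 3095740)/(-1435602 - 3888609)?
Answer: -1935884/5324211 ≈ -0.36360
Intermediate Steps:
(-1159856 + 3095740)/(-1435602 - 3888609) = 1935884/(-5324211) = 1935884*(-1/5324211) = -1935884/5324211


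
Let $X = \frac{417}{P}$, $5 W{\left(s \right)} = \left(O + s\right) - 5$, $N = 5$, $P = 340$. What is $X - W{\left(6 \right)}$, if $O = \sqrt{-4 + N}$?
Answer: $\frac{281}{340} \approx 0.82647$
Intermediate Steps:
$O = 1$ ($O = \sqrt{-4 + 5} = \sqrt{1} = 1$)
$W{\left(s \right)} = - \frac{4}{5} + \frac{s}{5}$ ($W{\left(s \right)} = \frac{\left(1 + s\right) - 5}{5} = \frac{-4 + s}{5} = - \frac{4}{5} + \frac{s}{5}$)
$X = \frac{417}{340} \approx 1.2265$
$X - W{\left(6 \right)} = \frac{417}{340} - \left(- \frac{4}{5} + \frac{1}{5} \cdot 6\right) = \frac{417}{340} - \left(- \frac{4}{5} + \frac{6}{5}\right) = \frac{417}{340} - \frac{2}{5} = \frac{281}{340}$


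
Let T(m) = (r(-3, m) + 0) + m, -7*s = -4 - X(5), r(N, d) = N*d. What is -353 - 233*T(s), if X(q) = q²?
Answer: 11043/7 ≈ 1577.6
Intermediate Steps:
s = 29/7 (s = -(-4 - 1*5²)/7 = -(-4 - 1*25)/7 = -(-4 - 25)/7 = -⅐*(-29) = 29/7 ≈ 4.1429)
T(m) = -2*m (T(m) = (-3*m + 0) + m = -3*m + m = -2*m)
-353 - 233*T(s) = -353 - (-466)*29/7 = -353 - 233*(-58/7) = -353 + 13514/7 = 11043/7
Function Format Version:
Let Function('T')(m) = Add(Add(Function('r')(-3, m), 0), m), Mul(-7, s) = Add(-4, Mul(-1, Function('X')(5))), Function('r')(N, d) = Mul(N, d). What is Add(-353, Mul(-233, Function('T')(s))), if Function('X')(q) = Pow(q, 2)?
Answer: Rational(11043, 7) ≈ 1577.6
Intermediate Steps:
s = Rational(29, 7) (s = Mul(Rational(-1, 7), Add(-4, Mul(-1, Pow(5, 2)))) = Mul(Rational(-1, 7), Add(-4, Mul(-1, 25))) = Mul(Rational(-1, 7), Add(-4, -25)) = Mul(Rational(-1, 7), -29) = Rational(29, 7) ≈ 4.1429)
Function('T')(m) = Mul(-2, m) (Function('T')(m) = Add(Add(Mul(-3, m), 0), m) = Add(Mul(-3, m), m) = Mul(-2, m))
Add(-353, Mul(-233, Function('T')(s))) = Add(-353, Mul(-233, Mul(-2, Rational(29, 7)))) = Add(-353, Mul(-233, Rational(-58, 7))) = Add(-353, Rational(13514, 7)) = Rational(11043, 7)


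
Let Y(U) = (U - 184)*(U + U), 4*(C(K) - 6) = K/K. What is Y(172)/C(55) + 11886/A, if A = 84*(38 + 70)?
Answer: -3559517/5400 ≈ -659.17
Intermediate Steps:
C(K) = 25/4 (C(K) = 6 + (K/K)/4 = 6 + (1/4)*1 = 6 + 1/4 = 25/4)
Y(U) = 2*U*(-184 + U) (Y(U) = (-184 + U)*(2*U) = 2*U*(-184 + U))
A = 9072 (A = 84*108 = 9072)
Y(172)/C(55) + 11886/A = (2*172*(-184 + 172))/(25/4) + 11886/9072 = (2*172*(-12))*(4/25) + 11886*(1/9072) = -4128*4/25 + 283/216 = -16512/25 + 283/216 = -3559517/5400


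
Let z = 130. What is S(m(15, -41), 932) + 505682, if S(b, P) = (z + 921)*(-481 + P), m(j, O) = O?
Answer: 979683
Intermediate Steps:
S(b, P) = -505531 + 1051*P (S(b, P) = (130 + 921)*(-481 + P) = 1051*(-481 + P) = -505531 + 1051*P)
S(m(15, -41), 932) + 505682 = (-505531 + 1051*932) + 505682 = (-505531 + 979532) + 505682 = 474001 + 505682 = 979683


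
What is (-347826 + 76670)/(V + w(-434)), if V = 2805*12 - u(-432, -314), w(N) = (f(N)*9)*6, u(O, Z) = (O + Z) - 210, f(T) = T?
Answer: -67789/2795 ≈ -24.254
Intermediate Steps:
u(O, Z) = -210 + O + Z
w(N) = 54*N (w(N) = (N*9)*6 = (9*N)*6 = 54*N)
V = 34616 (V = 2805*12 - (-210 - 432 - 314) = 33660 - 1*(-956) = 33660 + 956 = 34616)
(-347826 + 76670)/(V + w(-434)) = (-347826 + 76670)/(34616 + 54*(-434)) = -271156/(34616 - 23436) = -271156/11180 = -271156*1/11180 = -67789/2795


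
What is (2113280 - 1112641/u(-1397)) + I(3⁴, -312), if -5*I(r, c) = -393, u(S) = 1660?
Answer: 701412527/332 ≈ 2.1127e+6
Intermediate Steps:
I(r, c) = 393/5 (I(r, c) = -⅕*(-393) = 393/5)
(2113280 - 1112641/u(-1397)) + I(3⁴, -312) = (2113280 - 1112641/1660) + 393/5 = 3506932159/1660 + 393/5 = 701412527/332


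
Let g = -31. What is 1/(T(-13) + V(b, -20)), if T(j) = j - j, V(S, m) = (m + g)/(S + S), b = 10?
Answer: -20/51 ≈ -0.39216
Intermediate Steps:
V(S, m) = (-31 + m)/(2*S) (V(S, m) = (m - 31)/(S + S) = (-31 + m)/((2*S)) = (-31 + m)*(1/(2*S)) = (-31 + m)/(2*S))
T(j) = 0
1/(T(-13) + V(b, -20)) = 1/(0 + (½)*(-31 - 20)/10) = 1/(0 + (½)*(⅒)*(-51)) = 1/(0 - 51/20) = 1/(-51/20) = -20/51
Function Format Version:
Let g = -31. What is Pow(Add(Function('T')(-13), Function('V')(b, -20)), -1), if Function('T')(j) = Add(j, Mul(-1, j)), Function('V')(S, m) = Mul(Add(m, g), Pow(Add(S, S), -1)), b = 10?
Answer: Rational(-20, 51) ≈ -0.39216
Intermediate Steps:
Function('V')(S, m) = Mul(Rational(1, 2), Pow(S, -1), Add(-31, m)) (Function('V')(S, m) = Mul(Add(m, -31), Pow(Add(S, S), -1)) = Mul(Add(-31, m), Pow(Mul(2, S), -1)) = Mul(Add(-31, m), Mul(Rational(1, 2), Pow(S, -1))) = Mul(Rational(1, 2), Pow(S, -1), Add(-31, m)))
Function('T')(j) = 0
Pow(Add(Function('T')(-13), Function('V')(b, -20)), -1) = Pow(Add(0, Mul(Rational(1, 2), Pow(10, -1), Add(-31, -20))), -1) = Pow(Add(0, Mul(Rational(1, 2), Rational(1, 10), -51)), -1) = Pow(Add(0, Rational(-51, 20)), -1) = Pow(Rational(-51, 20), -1) = Rational(-20, 51)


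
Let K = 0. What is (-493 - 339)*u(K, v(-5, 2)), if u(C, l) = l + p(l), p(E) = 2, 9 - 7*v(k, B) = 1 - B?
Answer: -19968/7 ≈ -2852.6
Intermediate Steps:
v(k, B) = 8/7 + B/7 (v(k, B) = 9/7 - (1 - B)/7 = 9/7 + (-⅐ + B/7) = 8/7 + B/7)
u(C, l) = 2 + l (u(C, l) = l + 2 = 2 + l)
(-493 - 339)*u(K, v(-5, 2)) = (-493 - 339)*(2 + (8/7 + (⅐)*2)) = -832*(2 + (8/7 + 2/7)) = -832*(2 + 10/7) = -832*24/7 = -19968/7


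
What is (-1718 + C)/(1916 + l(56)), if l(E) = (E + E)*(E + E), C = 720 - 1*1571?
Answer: -2569/14460 ≈ -0.17766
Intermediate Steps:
C = -851 (C = 720 - 1571 = -851)
l(E) = 4*E² (l(E) = (2*E)*(2*E) = 4*E²)
(-1718 + C)/(1916 + l(56)) = (-1718 - 851)/(1916 + 4*56²) = -2569/(1916 + 4*3136) = -2569/(1916 + 12544) = -2569/14460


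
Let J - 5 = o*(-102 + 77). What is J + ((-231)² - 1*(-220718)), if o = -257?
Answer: 280509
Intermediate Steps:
J = 6430 (J = 5 - 257*(-102 + 77) = 5 - 257*(-25) = 5 + 6425 = 6430)
J + ((-231)² - 1*(-220718)) = 6430 + ((-231)² - 1*(-220718)) = 6430 + (53361 + 220718) = 6430 + 274079 = 280509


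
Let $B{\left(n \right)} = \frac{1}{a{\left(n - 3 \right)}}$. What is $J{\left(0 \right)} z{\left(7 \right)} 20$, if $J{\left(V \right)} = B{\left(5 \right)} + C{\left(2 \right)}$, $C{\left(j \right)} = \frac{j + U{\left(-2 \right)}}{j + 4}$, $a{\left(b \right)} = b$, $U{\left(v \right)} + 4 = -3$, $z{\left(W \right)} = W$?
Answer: $- \frac{140}{3} \approx -46.667$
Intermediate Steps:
$U{\left(v \right)} = -7$ ($U{\left(v \right)} = -4 - 3 = -7$)
$B{\left(n \right)} = \frac{1}{-3 + n}$ ($B{\left(n \right)} = \frac{1}{n - 3} = \frac{1}{-3 + n}$)
$C{\left(j \right)} = \frac{-7 + j}{4 + j}$ ($C{\left(j \right)} = \frac{j - 7}{j + 4} = \frac{-7 + j}{4 + j}$)
$J{\left(V \right)} = - \frac{1}{3}$ ($J{\left(V \right)} = \frac{1}{-3 + 5} + \frac{-7 + 2}{4 + 2} = \frac{1}{2} + \frac{1}{6} \left(-5\right) = \frac{1}{2} - \frac{5}{6} = - \frac{1}{3}$)
$J{\left(0 \right)} z{\left(7 \right)} 20 = \left(- \frac{1}{3}\right) 7 \cdot 20 = \left(- \frac{7}{3}\right) 20 = - \frac{140}{3}$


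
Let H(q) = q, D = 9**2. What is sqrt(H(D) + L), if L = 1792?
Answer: sqrt(1873) ≈ 43.278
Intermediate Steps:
D = 81
sqrt(H(D) + L) = sqrt(81 + 1792) = sqrt(1873)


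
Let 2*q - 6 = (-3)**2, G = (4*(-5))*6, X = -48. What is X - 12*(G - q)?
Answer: 1482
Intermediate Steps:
G = -120 (G = -20*6 = -120)
q = 15/2 (q = 3 + (1/2)*(-3)**2 = 3 + (1/2)*9 = 3 + 9/2 = 15/2 ≈ 7.5000)
X - 12*(G - q) = -48 - 12*(-120 - 1*15/2) = -48 - 12*(-120 - 15/2) = -48 - 12*(-255/2) = -48 + 1530 = 1482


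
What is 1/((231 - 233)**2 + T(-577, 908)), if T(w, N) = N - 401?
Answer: 1/511 ≈ 0.0019569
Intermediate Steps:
T(w, N) = -401 + N
1/((231 - 233)**2 + T(-577, 908)) = 1/((231 - 233)**2 + (-401 + 908)) = 1/((-2)**2 + 507) = 1/(4 + 507) = 1/511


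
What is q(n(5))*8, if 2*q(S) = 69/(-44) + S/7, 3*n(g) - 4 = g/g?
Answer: -1229/231 ≈ -5.3203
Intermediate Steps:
n(g) = 5/3 (n(g) = 4/3 + (g/g)/3 = 4/3 + (⅓)*1 = 4/3 + ⅓ = 5/3)
q(S) = -69/88 + S/14 (q(S) = (69/(-44) + S/7)/2 = (69*(-1/44) + S*(⅐))/2 = (-69/44 + S/7)/2 = -69/88 + S/14)
q(n(5))*8 = (-69/88 + (1/14)*(5/3))*8 = (-69/88 + 5/42)*8 = -1229/1848*8 = -1229/231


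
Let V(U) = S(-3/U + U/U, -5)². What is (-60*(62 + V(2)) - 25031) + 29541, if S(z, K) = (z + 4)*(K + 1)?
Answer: -10970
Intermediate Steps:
S(z, K) = (1 + K)*(4 + z) (S(z, K) = (4 + z)*(1 + K) = (1 + K)*(4 + z))
V(U) = (-20 + 12/U)² (V(U) = (4 + (-3/U + U/U) + 4*(-5) - 5*(-3/U + U/U))² = (4 + (-3/U + 1) - 20 - 5*(-3/U + 1))² = (4 + (1 - 3/U) - 20 - 5*(1 - 3/U))² = (4 + (1 - 3/U) - 20 + (-5 + 15/U))² = (-20 + 12/U)²)
(-60*(62 + V(2)) - 25031) + 29541 = (-60*(62 + 16*(-3 + 5*2)²/2²) - 25031) + 29541 = (-60*(62 + 16*(¼)*(-3 + 10)²) - 25031) + 29541 = (-60*(62 + 16*(¼)*7²) - 25031) + 29541 = (-60*(62 + 16*(¼)*49) - 25031) + 29541 = (-60*(62 + 196) - 25031) + 29541 = (-60*258 - 25031) + 29541 = (-15480 - 25031) + 29541 = -40511 + 29541 = -10970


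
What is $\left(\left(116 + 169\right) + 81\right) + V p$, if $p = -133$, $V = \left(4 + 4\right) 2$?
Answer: $-1762$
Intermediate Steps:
$V = 16$ ($V = 8 \cdot 2 = 16$)
$\left(\left(116 + 169\right) + 81\right) + V p = \left(\left(116 + 169\right) + 81\right) + 16 \left(-133\right) = \left(285 + 81\right) - 2128 = 366 - 2128 = -1762$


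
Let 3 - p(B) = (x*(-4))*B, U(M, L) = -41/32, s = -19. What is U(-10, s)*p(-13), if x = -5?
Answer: -10783/32 ≈ -336.97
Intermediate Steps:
U(M, L) = -41/32 (U(M, L) = -41*1/32 = -41/32)
p(B) = 3 - 20*B (p(B) = 3 - (-5*(-4))*B = 3 - 20*B)
U(-10, s)*p(-13) = -41*(3 - 20*(-13))/32 = -41*(3 + 260)/32 = -41/32*263 = -10783/32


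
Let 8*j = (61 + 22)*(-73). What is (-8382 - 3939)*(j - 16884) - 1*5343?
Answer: 1738832307/8 ≈ 2.1735e+8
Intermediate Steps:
j = -6059/8 (j = ((61 + 22)*(-73))/8 = (83*(-73))/8 = (1/8)*(-6059) = -6059/8 ≈ -757.38)
(-8382 - 3939)*(j - 16884) - 1*5343 = (-8382 - 3939)*(-6059/8 - 16884) - 1*5343 = -12321*(-141131/8) - 5343 = 1738875051/8 - 5343 = 1738832307/8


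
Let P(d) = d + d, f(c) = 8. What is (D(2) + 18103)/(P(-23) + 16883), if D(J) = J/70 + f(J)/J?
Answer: 633746/589295 ≈ 1.0754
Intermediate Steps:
P(d) = 2*d
D(J) = 8/J + J/70 (D(J) = J/70 + 8/J = 8/J + J/70)
(D(2) + 18103)/(P(-23) + 16883) = ((8/2 + (1/70)*2) + 18103)/(2*(-23) + 16883) = ((8*(½) + 1/35) + 18103)/(-46 + 16883) = ((4 + 1/35) + 18103)/16837 = (141/35 + 18103)*(1/16837) = (633746/35)*(1/16837) = 633746/589295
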